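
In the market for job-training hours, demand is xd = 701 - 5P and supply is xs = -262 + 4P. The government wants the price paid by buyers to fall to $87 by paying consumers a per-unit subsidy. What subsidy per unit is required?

At a buyer price of 87, quantity demanded is 701 − 5·87 = 266.
Sellers supply 266 only when they receive Ps with -262 + 4·Ps = 266, i.e. Ps = 132.
s = Ps − Pb = 132 − 87 = 45.

Required subsidy s = $45 per unit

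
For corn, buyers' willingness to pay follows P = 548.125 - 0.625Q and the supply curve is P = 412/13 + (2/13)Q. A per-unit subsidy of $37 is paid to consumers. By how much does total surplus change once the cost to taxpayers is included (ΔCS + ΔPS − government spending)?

Net change in total surplus = -71188/81

Pre-subsidy: 548.125 - 0.625Q = 412/13 + (2/13)Q gives Q* = 17903/27 and P* = 3610/27.
With the rebate, buyers effectively pay Pb = Ps − 37, where Ps is the price sellers receive.
On the curves, Pb = 548.125 - 0.625Q and Ps = 412/13 + (2/13)Q; the wedge Ps − Pb = 37 gives 412/13 + (2/13)Q − (548.125 - 0.625Q) = 37, so Q' = 57557/81.
Then Pb = 548.125 − 0.625·(57557/81) = 8425/81 and Ps = 412/13 + (2/13)·(57557/81) = 11422/81.
ΔCS = ½(17903/27 + 57557/81)(3610/27 − 8425/81) = 133797365/6561; ΔPS = ½(17903/27 + 57557/81)(11422/81 − 3610/27) = 32934736/6561.
Government spending = 37 × 57557/81 = 2129609/81.
Net change = 133797365/6561 + 32934736/6561 − 2129609/81 = -71188/81. The loss equals the DWL triangle ½·37·3848/81.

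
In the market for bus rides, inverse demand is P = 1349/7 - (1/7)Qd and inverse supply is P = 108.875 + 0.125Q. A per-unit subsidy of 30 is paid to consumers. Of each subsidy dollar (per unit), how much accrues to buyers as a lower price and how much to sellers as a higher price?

Pre-subsidy: 1349/7 - (1/7)Q = 108.875 + 0.125Q gives Q* = 313 and P* = 148.
With the rebate, buyers effectively pay Pb = Ps − 30, where Ps is the price sellers receive.
On the curves, Pb = 1349/7 - (1/7)Q and Ps = 108.875 + 0.125Q; the wedge Ps − Pb = 30 gives 108.875 + 0.125Q − (1349/7 - (1/7)Q) = 30, so Q' = 425.
Then Pb = 1349/7 − (1/7)·425 = 132 and Ps = 108.875 + 0.125·425 = 162.
Buyers' price falls by P* − Pb = 148 − 132 = 16; sellers' price rises by Ps − P* = 162 − 148 = 14.

Buyers gain 16 per unit; sellers gain 14 per unit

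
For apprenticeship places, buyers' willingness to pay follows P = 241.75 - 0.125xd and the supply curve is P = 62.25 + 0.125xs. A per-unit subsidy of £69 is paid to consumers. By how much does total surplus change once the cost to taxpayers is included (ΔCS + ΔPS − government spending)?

Net change in total surplus = -£9522

Pre-subsidy: 241.75 - 0.125x = 62.25 + 0.125x gives x* = 718 and P* = 152.
With the rebate, buyers effectively pay Pb = Ps − 69, where Ps is the price sellers receive.
On the curves, Pb = 241.75 - 0.125x and Ps = 62.25 + 0.125x; the wedge Ps − Pb = 69 gives 62.25 + 0.125x − (241.75 - 0.125x) = 69, so x' = 994.
Then Pb = 241.75 − 0.125·994 = 117.5 and Ps = 62.25 + 0.125·994 = 186.5.
ΔCS = ½(718 + 994)(152 − 117.5) = 29532; ΔPS = ½(718 + 994)(186.5 − 152) = 29532.
Government spending = 69 × 994 = 68586.
Net change = 29532 + 29532 − 68586 = -9522. The loss equals the DWL triangle ½·69·276.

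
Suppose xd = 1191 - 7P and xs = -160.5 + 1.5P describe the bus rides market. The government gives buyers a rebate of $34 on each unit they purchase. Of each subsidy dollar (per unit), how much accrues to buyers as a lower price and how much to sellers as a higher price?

Buyers gain $6 per unit; sellers gain $28 per unit

Pre-subsidy: 1191 - 7P = -160.5 + 1.5P gives P* = 159, x* = 78.
With the rebate, buyers effectively pay Pb = Ps − 34, where Ps is the price sellers receive.
Demand in terms of Ps becomes xd = 1191 − 7(Ps − 34) = 1429 - 7Ps. Setting this equal to supply: 1429 - 7Ps = -160.5 + 1.5Ps, so Ps = 187.
Buyers pay Pb = 187 − 34 = 153; x' = -160.5 + 1.5·187 = 120.
Buyers' price falls by P* − Pb = 159 − 153 = 6; sellers' price rises by Ps − P* = 187 − 159 = 28.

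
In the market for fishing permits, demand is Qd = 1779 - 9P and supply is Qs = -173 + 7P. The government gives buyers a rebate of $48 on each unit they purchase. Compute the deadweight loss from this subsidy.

Deadweight loss = $4536

Pre-subsidy: 1779 - 9P = -173 + 7P gives P* = 122, Q* = 681.
With the rebate, buyers effectively pay Pb = Ps − 48, where Ps is the price sellers receive.
Demand in terms of Ps becomes Qd = 1779 − 9(Ps − 48) = 2211 - 9Ps. Setting this equal to supply: 2211 - 9Ps = -173 + 7Ps, so Ps = 149.
Buyers pay Pb = 149 − 48 = 101; Q' = -173 + 7·149 = 870.
The subsidy expands output by 870 − 681 = 189 past the efficient level; on those units the gap between marginal cost and willingness to pay runs from 0 up to 48.
DWL = ½ × 48 × 189 = 4536.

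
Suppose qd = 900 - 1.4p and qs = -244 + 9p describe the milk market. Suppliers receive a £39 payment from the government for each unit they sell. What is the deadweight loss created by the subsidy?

Deadweight loss = £921.375

Pre-subsidy: 900 - 1.4p = -244 + 9p gives p* = 110, q* = 746.
With the subsidy, sellers receive ps = pb + 39 for each unit, where pb is the price buyers pay.
Supply in terms of pb becomes qs = -244 + 9(pb + 39) = 107 + 9pb. Setting this equal to demand: 900 - 1.4pb = 107 + 9pb, so pb = 76.25.
Sellers receive ps = 76.25 + 39 = 115.25; q' = 900 − 1.4·76.25 = 793.25.
The subsidy expands output by 793.25 − 746 = 47.25 past the efficient level; on those units the gap between marginal cost and willingness to pay runs from 0 up to 39.
DWL = ½ × 39 × 47.25 = 921.375.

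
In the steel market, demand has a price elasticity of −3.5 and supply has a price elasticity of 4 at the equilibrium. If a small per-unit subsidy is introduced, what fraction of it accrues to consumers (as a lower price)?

For a small subsidy around the equilibrium, the benefit split depends on the relative slopes, which at a point are proportional to the elasticities.
Buyer share = εs/(εs + |εd|) = 4/(4 + 3.5) = 8/15; seller share = |εd|/(εs + |εd|) = 7/15.

Consumer share = 8/15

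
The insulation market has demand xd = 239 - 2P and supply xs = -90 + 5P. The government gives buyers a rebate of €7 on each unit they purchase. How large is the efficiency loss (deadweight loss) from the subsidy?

Deadweight loss = €35

Pre-subsidy: 239 - 2P = -90 + 5P gives P* = 47, x* = 145.
With the rebate, buyers effectively pay Pb = Ps − 7, where Ps is the price sellers receive.
Demand in terms of Ps becomes xd = 239 − 2(Ps − 7) = 253 - 2Ps. Setting this equal to supply: 253 - 2Ps = -90 + 5Ps, so Ps = 49.
Buyers pay Pb = 49 − 7 = 42; x' = -90 + 5·49 = 155.
The subsidy expands output by 155 − 145 = 10 past the efficient level; on those units the gap between marginal cost and willingness to pay runs from 0 up to 7.
DWL = ½ × 7 × 10 = 35.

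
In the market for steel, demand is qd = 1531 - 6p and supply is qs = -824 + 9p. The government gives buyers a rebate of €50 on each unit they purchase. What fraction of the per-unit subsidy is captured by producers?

Producer share = 0.4

Pre-subsidy: 1531 - 6p = -824 + 9p gives p* = 157, q* = 589.
With the rebate, buyers effectively pay pb = ps − 50, where ps is the price sellers receive.
Demand in terms of ps becomes qd = 1531 − 6(ps − 50) = 1831 - 6ps. Setting this equal to supply: 1831 - 6ps = -824 + 9ps, so ps = 177.
Buyers pay pb = 177 − 50 = 127; q' = -824 + 9·177 = 769.
Buyers' price falls by p* − pb = 157 − 127 = 30; sellers' price rises by ps − p* = 177 − 157 = 20.
So producers capture 20/50 = 0.4 of each unit of subsidy.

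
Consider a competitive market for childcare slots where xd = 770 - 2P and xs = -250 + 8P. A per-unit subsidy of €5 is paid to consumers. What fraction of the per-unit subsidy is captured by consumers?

Pre-subsidy: 770 - 2P = -250 + 8P gives P* = 102, x* = 566.
With the rebate, buyers effectively pay Pb = Ps − 5, where Ps is the price sellers receive.
Demand in terms of Ps becomes xd = 770 − 2(Ps − 5) = 780 - 2Ps. Setting this equal to supply: 780 - 2Ps = -250 + 8Ps, so Ps = 103.
Buyers pay Pb = 103 − 5 = 98; x' = -250 + 8·103 = 574.
Buyers' price falls by P* − Pb = 102 − 98 = 4; sellers' price rises by Ps − P* = 103 − 102 = 1.
So consumers capture 4/5 = 0.8 of each unit of subsidy.

Consumer share = 0.8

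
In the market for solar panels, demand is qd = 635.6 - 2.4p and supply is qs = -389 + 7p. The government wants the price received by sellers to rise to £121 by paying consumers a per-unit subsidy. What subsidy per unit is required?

At a seller price of 121, quantity supplied is -389 + 7·121 = 458.
Buyers absorb 458 only when they pay pb with 635.6 − 2.4·pb = 458, i.e. pb = 74.
s = ps − pb = 121 − 74 = 47.

Required subsidy s = £47 per unit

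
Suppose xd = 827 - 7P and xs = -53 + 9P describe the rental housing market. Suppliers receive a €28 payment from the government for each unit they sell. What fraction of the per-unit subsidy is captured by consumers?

Consumer share = 0.5625

Pre-subsidy: 827 - 7P = -53 + 9P gives P* = 55, x* = 442.
With the subsidy, sellers receive Ps = Pb + 28 for each unit, where Pb is the price buyers pay.
Supply in terms of Pb becomes xs = -53 + 9(Pb + 28) = 199 + 9Pb. Setting this equal to demand: 827 - 7Pb = 199 + 9Pb, so Pb = 39.25.
Sellers receive Ps = 39.25 + 28 = 67.25; x' = 827 − 7·39.25 = 552.25.
Buyers' price falls by P* − Pb = 55 − 39.25 = 15.75; sellers' price rises by Ps − P* = 67.25 − 55 = 12.25.
So consumers capture 15.75/28 = 0.5625 of each unit of subsidy.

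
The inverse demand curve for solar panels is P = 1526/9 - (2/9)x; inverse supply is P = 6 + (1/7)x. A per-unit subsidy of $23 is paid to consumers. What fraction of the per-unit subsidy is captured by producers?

Producer share = 9/23

Pre-subsidy: 1526/9 - (2/9)x = 6 + (1/7)x gives x* = 448 and P* = 70.
With the rebate, buyers effectively pay Pb = Ps − 23, where Ps is the price sellers receive.
On the curves, Pb = 1526/9 - (2/9)x and Ps = 6 + (1/7)x; the wedge Ps − Pb = 23 gives 6 + (1/7)x − (1526/9 - (2/9)x) = 23, so x' = 511.
Then Pb = 1526/9 − (2/9)·511 = 56 and Ps = 6 + (1/7)·511 = 79.
Buyers' price falls by P* − Pb = 70 − 56 = 14; sellers' price rises by Ps − P* = 79 − 70 = 9.
So producers capture 9/23 = 9/23 of each unit of subsidy.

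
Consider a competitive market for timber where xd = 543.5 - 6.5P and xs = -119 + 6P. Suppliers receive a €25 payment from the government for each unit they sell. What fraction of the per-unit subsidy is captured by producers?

Producer share = 0.52

Pre-subsidy: 543.5 - 6.5P = -119 + 6P gives P* = 53, x* = 199.
With the subsidy, sellers receive Ps = Pb + 25 for each unit, where Pb is the price buyers pay.
Supply in terms of Pb becomes xs = -119 + 6(Pb + 25) = 31 + 6Pb. Setting this equal to demand: 543.5 - 6.5Pb = 31 + 6Pb, so Pb = 41.
Sellers receive Ps = 41 + 25 = 66; x' = 543.5 − 6.5·41 = 277.
Buyers' price falls by P* − Pb = 53 − 41 = 12; sellers' price rises by Ps − P* = 66 − 53 = 13.
So producers capture 13/25 = 0.52 of each unit of subsidy.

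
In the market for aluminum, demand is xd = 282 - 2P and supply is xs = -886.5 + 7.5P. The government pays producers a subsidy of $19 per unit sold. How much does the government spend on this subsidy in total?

Government cost = $1254

Pre-subsidy: 282 - 2P = -886.5 + 7.5P gives P* = 123, x* = 36.
With the subsidy, sellers receive Ps = Pb + 19 for each unit, where Pb is the price buyers pay.
Supply in terms of Pb becomes xs = -886.5 + 7.5(Pb + 19) = -744 + 7.5Pb. Setting this equal to demand: 282 - 2Pb = -744 + 7.5Pb, so Pb = 108.
Sellers receive Ps = 108 + 19 = 127; x' = 282 − 2·108 = 66.
Government outlay = subsidy × quantity = 19 × 66 = 1254.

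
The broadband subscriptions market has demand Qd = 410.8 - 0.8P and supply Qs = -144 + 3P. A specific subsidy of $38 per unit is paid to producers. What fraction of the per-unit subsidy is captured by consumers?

Pre-subsidy: 410.8 - 0.8P = -144 + 3P gives P* = 146, Q* = 294.
With the subsidy, sellers receive Ps = Pb + 38 for each unit, where Pb is the price buyers pay.
Supply in terms of Pb becomes Qs = -144 + 3(Pb + 38) = -30 + 3Pb. Setting this equal to demand: 410.8 - 0.8Pb = -30 + 3Pb, so Pb = 116.
Sellers receive Ps = 116 + 38 = 154; Q' = 410.8 − 0.8·116 = 318.
Buyers' price falls by P* − Pb = 146 − 116 = 30; sellers' price rises by Ps − P* = 154 − 146 = 8.
So consumers capture 30/38 = 15/19 of each unit of subsidy.

Consumer share = 15/19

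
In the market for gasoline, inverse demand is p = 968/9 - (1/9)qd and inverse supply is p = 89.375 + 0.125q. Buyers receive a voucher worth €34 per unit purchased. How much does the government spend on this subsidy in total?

Government cost = €7514

Pre-subsidy: 968/9 - (1/9)q = 89.375 + 0.125q gives q* = 77 and p* = 99.
With the rebate, buyers effectively pay pb = ps − 34, where ps is the price sellers receive.
On the curves, pb = 968/9 - (1/9)q and ps = 89.375 + 0.125q; the wedge ps − pb = 34 gives 89.375 + 0.125q − (968/9 - (1/9)q) = 34, so q' = 221.
Then pb = 968/9 − (1/9)·221 = 83 and ps = 89.375 + 0.125·221 = 117.
Government outlay = subsidy × quantity = 34 × 221 = 7514.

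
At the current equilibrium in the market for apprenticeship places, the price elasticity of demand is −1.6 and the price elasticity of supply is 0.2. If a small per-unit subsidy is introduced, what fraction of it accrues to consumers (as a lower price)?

Consumer share = 1/9

For a small subsidy around the equilibrium, the benefit split depends on the relative slopes, which at a point are proportional to the elasticities.
Buyer share = εs/(εs + |εd|) = 0.2/(0.2 + 1.6) = 1/9; seller share = |εd|/(εs + |εd|) = 8/9.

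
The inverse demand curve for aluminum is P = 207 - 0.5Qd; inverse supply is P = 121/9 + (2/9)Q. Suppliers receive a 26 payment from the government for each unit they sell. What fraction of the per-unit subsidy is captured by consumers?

Pre-subsidy: 207 - 0.5Q = 121/9 + (2/9)Q gives Q* = 268 and P* = 73.
With the subsidy, sellers receive Ps = Pb + 26 for each unit, where Pb is the price buyers pay.
On the curves, Pb = 207 - 0.5Q and Ps = 121/9 + (2/9)Q; the wedge Ps − Pb = 26 gives 121/9 + (2/9)Q − (207 - 0.5Q) = 26, so Q' = 304.
Then Pb = 207 − 0.5·304 = 55 and Ps = 121/9 + (2/9)·304 = 81.
Buyers' price falls by P* − Pb = 73 − 55 = 18; sellers' price rises by Ps − P* = 81 − 73 = 8.
So consumers capture 18/26 = 9/13 of each unit of subsidy.

Consumer share = 9/13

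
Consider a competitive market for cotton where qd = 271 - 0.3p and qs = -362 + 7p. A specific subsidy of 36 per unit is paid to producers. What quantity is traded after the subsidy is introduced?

q' = 18640/73

Pre-subsidy: 271 - 0.3p = -362 + 7p gives p* = 6330/73, q* = 17884/73.
With the subsidy, sellers receive ps = pb + 36 for each unit, where pb is the price buyers pay.
Supply in terms of pb becomes qs = -362 + 7(pb + 36) = -110 + 7pb. Setting this equal to demand: 271 - 0.3pb = -110 + 7pb, so pb = 3810/73.
Sellers receive ps = 3810/73 + 36 = 6438/73; q' = 271 − 0.3·(3810/73) = 18640/73.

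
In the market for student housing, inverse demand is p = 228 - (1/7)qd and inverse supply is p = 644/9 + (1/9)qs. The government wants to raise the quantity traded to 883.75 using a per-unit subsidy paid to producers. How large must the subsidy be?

At q = 883.75, from the demand curve buyers pay pb = 228 − (1/7)·883.75 = 101.75; from the supply curve sellers need ps = 644/9 + (1/9)·883.75 = 169.75.
The subsidy must fill the gap: s = ps − pb = 169.75 − 101.75 = 68.

Required subsidy s = 68 per unit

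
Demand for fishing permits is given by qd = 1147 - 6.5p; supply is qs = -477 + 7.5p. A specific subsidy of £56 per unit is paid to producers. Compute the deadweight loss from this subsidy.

Deadweight loss = £5460

Pre-subsidy: 1147 - 6.5p = -477 + 7.5p gives p* = 116, q* = 393.
With the subsidy, sellers receive ps = pb + 56 for each unit, where pb is the price buyers pay.
Supply in terms of pb becomes qs = -477 + 7.5(pb + 56) = -57 + 7.5pb. Setting this equal to demand: 1147 - 6.5pb = -57 + 7.5pb, so pb = 86.
Sellers receive ps = 86 + 56 = 142; q' = 1147 − 6.5·86 = 588.
The subsidy expands output by 588 − 393 = 195 past the efficient level; on those units the gap between marginal cost and willingness to pay runs from 0 up to 56.
DWL = ½ × 56 × 195 = 5460.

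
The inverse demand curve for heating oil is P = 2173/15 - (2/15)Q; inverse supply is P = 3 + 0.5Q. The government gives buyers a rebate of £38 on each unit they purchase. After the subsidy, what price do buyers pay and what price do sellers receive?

Pre-subsidy: 2173/15 - (2/15)Q = 3 + 0.5Q gives Q* = 224 and P* = 115.
With the rebate, buyers effectively pay Pb = Ps − 38, where Ps is the price sellers receive.
On the curves, Pb = 2173/15 - (2/15)Q and Ps = 3 + 0.5Q; the wedge Ps − Pb = 38 gives 3 + 0.5Q − (2173/15 - (2/15)Q) = 38, so Q' = 284.
Then Pb = 2173/15 − (2/15)·284 = 107 and Ps = 3 + 0.5·284 = 145.

Buyers pay £107; sellers receive £145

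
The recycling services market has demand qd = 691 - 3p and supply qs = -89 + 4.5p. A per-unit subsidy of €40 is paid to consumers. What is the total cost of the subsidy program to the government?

Government cost = €18040

Pre-subsidy: 691 - 3p = -89 + 4.5p gives p* = 104, q* = 379.
With the rebate, buyers effectively pay pb = ps − 40, where ps is the price sellers receive.
Demand in terms of ps becomes qd = 691 − 3(ps − 40) = 811 - 3ps. Setting this equal to supply: 811 - 3ps = -89 + 4.5ps, so ps = 120.
Buyers pay pb = 120 − 40 = 80; q' = -89 + 4.5·120 = 451.
Government outlay = subsidy × quantity = 40 × 451 = 18040.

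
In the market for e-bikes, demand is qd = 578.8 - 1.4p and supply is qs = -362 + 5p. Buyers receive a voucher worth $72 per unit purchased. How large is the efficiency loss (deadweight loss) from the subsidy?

Deadweight loss = $2835

Pre-subsidy: 578.8 - 1.4p = -362 + 5p gives p* = 147, q* = 373.
With the rebate, buyers effectively pay pb = ps − 72, where ps is the price sellers receive.
Demand in terms of ps becomes qd = 578.8 − 1.4(ps − 72) = 679.6 - 1.4ps. Setting this equal to supply: 679.6 - 1.4ps = -362 + 5ps, so ps = 162.75.
Buyers pay pb = 162.75 − 72 = 90.75; q' = -362 + 5·162.75 = 451.75.
The subsidy expands output by 451.75 − 373 = 78.75 past the efficient level; on those units the gap between marginal cost and willingness to pay runs from 0 up to 72.
DWL = ½ × 72 × 78.75 = 2835.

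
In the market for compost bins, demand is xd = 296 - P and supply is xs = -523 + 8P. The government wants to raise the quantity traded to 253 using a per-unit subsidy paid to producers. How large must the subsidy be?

Required subsidy s = 54 per unit

At x = 253, invert demand for the buyer price: Pb = (296 − 253)/1 = 43; invert supply for the seller price: Ps = (253 − (-523))/8 = 97.
The subsidy must fill the gap: s = Ps − Pb = 97 − 43 = 54.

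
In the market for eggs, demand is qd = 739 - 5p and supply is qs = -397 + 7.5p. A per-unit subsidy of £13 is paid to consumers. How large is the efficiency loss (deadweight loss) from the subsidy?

Pre-subsidy: 739 - 5p = -397 + 7.5p gives p* = 90.88, q* = 284.6.
With the rebate, buyers effectively pay pb = ps − 13, where ps is the price sellers receive.
Demand in terms of ps becomes qd = 739 − 5(ps − 13) = 804 - 5ps. Setting this equal to supply: 804 - 5ps = -397 + 7.5ps, so ps = 96.08.
Buyers pay pb = 96.08 − 13 = 83.08; q' = -397 + 7.5·96.08 = 323.6.
The subsidy expands output by 323.6 − 284.6 = 39 past the efficient level; on those units the gap between marginal cost and willingness to pay runs from 0 up to 13.
DWL = ½ × 13 × 39 = 253.5.

Deadweight loss = £253.5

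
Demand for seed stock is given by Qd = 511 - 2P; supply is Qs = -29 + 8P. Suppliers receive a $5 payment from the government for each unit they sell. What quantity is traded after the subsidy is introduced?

Q' = 411

Pre-subsidy: 511 - 2P = -29 + 8P gives P* = 54, Q* = 403.
With the subsidy, sellers receive Ps = Pb + 5 for each unit, where Pb is the price buyers pay.
Supply in terms of Pb becomes Qs = -29 + 8(Pb + 5) = 11 + 8Pb. Setting this equal to demand: 511 - 2Pb = 11 + 8Pb, so Pb = 50.
Sellers receive Ps = 50 + 5 = 55; Q' = 511 − 2·50 = 411.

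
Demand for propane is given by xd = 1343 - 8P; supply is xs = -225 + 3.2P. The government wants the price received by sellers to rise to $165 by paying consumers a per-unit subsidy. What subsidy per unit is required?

Required subsidy s = $35 per unit

At a seller price of 165, quantity supplied is -225 + 3.2·165 = 303.
Buyers absorb 303 only when they pay Pb with 1343 − 8·Pb = 303, i.e. Pb = 130.
s = Ps − Pb = 165 − 130 = 35.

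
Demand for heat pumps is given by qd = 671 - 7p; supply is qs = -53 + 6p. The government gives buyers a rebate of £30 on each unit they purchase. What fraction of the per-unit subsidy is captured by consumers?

Consumer share = 6/13

Pre-subsidy: 671 - 7p = -53 + 6p gives p* = 724/13, q* = 3655/13.
With the rebate, buyers effectively pay pb = ps − 30, where ps is the price sellers receive.
Demand in terms of ps becomes qd = 671 − 7(ps − 30) = 881 - 7ps. Setting this equal to supply: 881 - 7ps = -53 + 6ps, so ps = 934/13.
Buyers pay pb = 934/13 − 30 = 544/13; q' = -53 + 6·(934/13) = 4915/13.
Buyers' price falls by p* − pb = 724/13 − 544/13 = 180/13; sellers' price rises by ps − p* = 934/13 − 724/13 = 210/13.
So consumers capture (180/13)/30 = 6/13 of each unit of subsidy.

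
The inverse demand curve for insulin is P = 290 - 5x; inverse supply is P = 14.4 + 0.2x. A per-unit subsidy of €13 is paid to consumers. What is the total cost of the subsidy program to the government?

Government cost = €721.5

Pre-subsidy: 290 - 5x = 14.4 + 0.2x gives x* = 53 and P* = 25.
With the rebate, buyers effectively pay Pb = Ps − 13, where Ps is the price sellers receive.
On the curves, Pb = 290 - 5x and Ps = 14.4 + 0.2x; the wedge Ps − Pb = 13 gives 14.4 + 0.2x − (290 - 5x) = 13, so x' = 55.5.
Then Pb = 290 − 5·55.5 = 12.5 and Ps = 14.4 + 0.2·55.5 = 25.5.
Government outlay = subsidy × quantity = 13 × 55.5 = 721.5.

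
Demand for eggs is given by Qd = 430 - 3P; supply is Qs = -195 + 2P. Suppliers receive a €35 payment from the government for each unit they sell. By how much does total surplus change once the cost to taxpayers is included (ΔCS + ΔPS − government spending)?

Pre-subsidy: 430 - 3P = -195 + 2P gives P* = 125, Q* = 55.
With the subsidy, sellers receive Ps = Pb + 35 for each unit, where Pb is the price buyers pay.
Supply in terms of Pb becomes Qs = -195 + 2(Pb + 35) = -125 + 2Pb. Setting this equal to demand: 430 - 3Pb = -125 + 2Pb, so Pb = 111.
Sellers receive Ps = 111 + 35 = 146; Q' = 430 − 3·111 = 97.
ΔCS = ½(55 + 97)(125 − 111) = 1064; ΔPS = ½(55 + 97)(146 − 125) = 1596.
Government spending = 35 × 97 = 3395.
Net change = 1064 + 1596 − 3395 = -735. The loss equals the DWL triangle ½·35·42.

Net change in total surplus = -€735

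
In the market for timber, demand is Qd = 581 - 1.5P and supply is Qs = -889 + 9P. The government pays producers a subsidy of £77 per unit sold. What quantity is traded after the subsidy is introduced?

Pre-subsidy: 581 - 1.5P = -889 + 9P gives P* = 140, Q* = 371.
With the subsidy, sellers receive Ps = Pb + 77 for each unit, where Pb is the price buyers pay.
Supply in terms of Pb becomes Qs = -889 + 9(Pb + 77) = -196 + 9Pb. Setting this equal to demand: 581 - 1.5Pb = -196 + 9Pb, so Pb = 74.
Sellers receive Ps = 74 + 77 = 151; Q' = 581 − 1.5·74 = 470.

Q' = 470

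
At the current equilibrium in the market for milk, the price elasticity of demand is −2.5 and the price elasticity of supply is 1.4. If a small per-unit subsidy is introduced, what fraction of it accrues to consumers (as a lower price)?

For a small subsidy around the equilibrium, the benefit split depends on the relative slopes, which at a point are proportional to the elasticities.
Buyer share = εs/(εs + |εd|) = 1.4/(1.4 + 2.5) = 14/39; seller share = |εd|/(εs + |εd|) = 25/39.

Consumer share = 14/39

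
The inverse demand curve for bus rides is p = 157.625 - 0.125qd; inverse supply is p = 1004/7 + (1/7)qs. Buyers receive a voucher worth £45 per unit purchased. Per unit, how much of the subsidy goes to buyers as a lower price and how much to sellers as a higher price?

Pre-subsidy: 157.625 - 0.125q = 1004/7 + (1/7)q gives q* = 53 and p* = 151.
With the rebate, buyers effectively pay pb = ps − 45, where ps is the price sellers receive.
On the curves, pb = 157.625 - 0.125q and ps = 1004/7 + (1/7)q; the wedge ps − pb = 45 gives 1004/7 + (1/7)q − (157.625 - 0.125q) = 45, so q' = 221.
Then pb = 157.625 − 0.125·221 = 130 and ps = 1004/7 + (1/7)·221 = 175.
Buyers' price falls by p* − pb = 151 − 130 = 21; sellers' price rises by ps − p* = 175 − 151 = 24.

Buyers gain £21 per unit; sellers gain £24 per unit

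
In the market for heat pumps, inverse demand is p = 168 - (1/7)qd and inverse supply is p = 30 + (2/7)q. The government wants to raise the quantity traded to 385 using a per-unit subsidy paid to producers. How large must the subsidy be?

Required subsidy s = 27 per unit

At q = 385, from the demand curve buyers pay pb = 168 − (1/7)·385 = 113; from the supply curve sellers need ps = 30 + (2/7)·385 = 140.
The subsidy must fill the gap: s = ps − pb = 140 − 113 = 27.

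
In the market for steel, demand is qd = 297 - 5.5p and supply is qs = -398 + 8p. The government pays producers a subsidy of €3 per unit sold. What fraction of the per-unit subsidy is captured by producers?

Producer share = 11/27

Pre-subsidy: 297 - 5.5p = -398 + 8p gives p* = 1390/27, q* = 374/27.
With the subsidy, sellers receive ps = pb + 3 for each unit, where pb is the price buyers pay.
Supply in terms of pb becomes qs = -398 + 8(pb + 3) = -374 + 8pb. Setting this equal to demand: 297 - 5.5pb = -374 + 8pb, so pb = 1342/27.
Sellers receive ps = 1342/27 + 3 = 1423/27; q' = 297 − 5.5·(1342/27) = 638/27.
Buyers' price falls by p* − pb = 1390/27 − 1342/27 = 16/9; sellers' price rises by ps − p* = 1423/27 − 1390/27 = 11/9.
So producers capture (11/9)/3 = 11/27 of each unit of subsidy.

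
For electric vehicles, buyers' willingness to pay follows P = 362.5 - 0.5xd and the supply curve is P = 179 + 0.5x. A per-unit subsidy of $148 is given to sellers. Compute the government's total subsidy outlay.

Government cost = $49062

Pre-subsidy: 362.5 - 0.5x = 179 + 0.5x gives x* = 183.5 and P* = 270.75.
With the subsidy, sellers receive Ps = Pb + 148 for each unit, where Pb is the price buyers pay.
On the curves, Pb = 362.5 - 0.5x and Ps = 179 + 0.5x; the wedge Ps − Pb = 148 gives 179 + 0.5x − (362.5 - 0.5x) = 148, so x' = 331.5.
Then Pb = 362.5 − 0.5·331.5 = 196.75 and Ps = 179 + 0.5·331.5 = 344.75.
Government outlay = subsidy × quantity = 148 × 331.5 = 49062.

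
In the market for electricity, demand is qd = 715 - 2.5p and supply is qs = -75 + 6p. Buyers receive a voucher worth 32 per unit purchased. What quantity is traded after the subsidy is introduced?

q' = 9165/17

Pre-subsidy: 715 - 2.5p = -75 + 6p gives p* = 1580/17, q* = 8205/17.
With the rebate, buyers effectively pay pb = ps − 32, where ps is the price sellers receive.
Demand in terms of ps becomes qd = 715 − 2.5(ps − 32) = 795 - 2.5ps. Setting this equal to supply: 795 - 2.5ps = -75 + 6ps, so ps = 1740/17.
Buyers pay pb = 1740/17 − 32 = 1196/17; q' = -75 + 6·(1740/17) = 9165/17.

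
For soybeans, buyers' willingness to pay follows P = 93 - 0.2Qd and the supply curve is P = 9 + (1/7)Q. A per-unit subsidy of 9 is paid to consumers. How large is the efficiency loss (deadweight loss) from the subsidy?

Deadweight loss = 118.125

Pre-subsidy: 93 - 0.2Q = 9 + (1/7)Q gives Q* = 245 and P* = 44.
With the rebate, buyers effectively pay Pb = Ps − 9, where Ps is the price sellers receive.
On the curves, Pb = 93 - 0.2Q and Ps = 9 + (1/7)Q; the wedge Ps − Pb = 9 gives 9 + (1/7)Q − (93 - 0.2Q) = 9, so Q' = 271.25.
Then Pb = 93 − 0.2·271.25 = 38.75 and Ps = 9 + (1/7)·271.25 = 47.75.
The subsidy expands output by 271.25 − 245 = 26.25 past the efficient level; on those units the gap between marginal cost and willingness to pay runs from 0 up to 9.
DWL = ½ × 9 × 26.25 = 118.125.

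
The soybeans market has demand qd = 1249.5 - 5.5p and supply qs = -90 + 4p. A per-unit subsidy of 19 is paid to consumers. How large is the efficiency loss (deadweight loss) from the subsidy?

Deadweight loss = 418

Pre-subsidy: 1249.5 - 5.5p = -90 + 4p gives p* = 141, q* = 474.
With the rebate, buyers effectively pay pb = ps − 19, where ps is the price sellers receive.
Demand in terms of ps becomes qd = 1249.5 − 5.5(ps − 19) = 1354 - 5.5ps. Setting this equal to supply: 1354 - 5.5ps = -90 + 4ps, so ps = 152.
Buyers pay pb = 152 − 19 = 133; q' = -90 + 4·152 = 518.
The subsidy expands output by 518 − 474 = 44 past the efficient level; on those units the gap between marginal cost and willingness to pay runs from 0 up to 19.
DWL = ½ × 19 × 44 = 418.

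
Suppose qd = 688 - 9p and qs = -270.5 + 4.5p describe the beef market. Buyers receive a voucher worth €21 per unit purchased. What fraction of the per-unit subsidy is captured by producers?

Producer share = 2/3

Pre-subsidy: 688 - 9p = -270.5 + 4.5p gives p* = 71, q* = 49.
With the rebate, buyers effectively pay pb = ps − 21, where ps is the price sellers receive.
Demand in terms of ps becomes qd = 688 − 9(ps − 21) = 877 - 9ps. Setting this equal to supply: 877 - 9ps = -270.5 + 4.5ps, so ps = 85.
Buyers pay pb = 85 − 21 = 64; q' = -270.5 + 4.5·85 = 112.
Buyers' price falls by p* − pb = 71 − 64 = 7; sellers' price rises by ps − p* = 85 − 71 = 14.
So producers capture 14/21 = 2/3 of each unit of subsidy.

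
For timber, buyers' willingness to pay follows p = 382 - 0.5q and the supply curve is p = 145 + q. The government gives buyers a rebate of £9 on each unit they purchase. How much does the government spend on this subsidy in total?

Pre-subsidy: 382 - 0.5q = 145 + q gives q* = 158 and p* = 303.
With the rebate, buyers effectively pay pb = ps − 9, where ps is the price sellers receive.
On the curves, pb = 382 - 0.5q and ps = 145 + q; the wedge ps − pb = 9 gives 145 + q − (382 - 0.5q) = 9, so q' = 164.
Then pb = 382 − 0.5·164 = 300 and ps = 145 + 1·164 = 309.
Government outlay = subsidy × quantity = 9 × 164 = 1476.

Government cost = £1476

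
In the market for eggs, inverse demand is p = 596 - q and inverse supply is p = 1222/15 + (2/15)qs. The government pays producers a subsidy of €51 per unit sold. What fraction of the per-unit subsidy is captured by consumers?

Consumer share = 15/17

Pre-subsidy: 596 - q = 1222/15 + (2/15)q gives q* = 454 and p* = 142.
With the subsidy, sellers receive ps = pb + 51 for each unit, where pb is the price buyers pay.
On the curves, pb = 596 - q and ps = 1222/15 + (2/15)q; the wedge ps − pb = 51 gives 1222/15 + (2/15)q − (596 - q) = 51, so q' = 499.
Then pb = 596 − 1·499 = 97 and ps = 1222/15 + (2/15)·499 = 148.
Buyers' price falls by p* − pb = 142 − 97 = 45; sellers' price rises by ps − p* = 148 − 142 = 6.
So consumers capture 45/51 = 15/17 of each unit of subsidy.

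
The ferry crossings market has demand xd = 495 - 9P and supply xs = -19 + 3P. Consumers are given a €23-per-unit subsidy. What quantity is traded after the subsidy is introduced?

x' = 161.25

Pre-subsidy: 495 - 9P = -19 + 3P gives P* = 257/6, x* = 109.5.
With the rebate, buyers effectively pay Pb = Ps − 23, where Ps is the price sellers receive.
Demand in terms of Ps becomes xd = 495 − 9(Ps − 23) = 702 - 9Ps. Setting this equal to supply: 702 - 9Ps = -19 + 3Ps, so Ps = 721/12.
Buyers pay Pb = 721/12 − 23 = 445/12; x' = -19 + 3·(721/12) = 161.25.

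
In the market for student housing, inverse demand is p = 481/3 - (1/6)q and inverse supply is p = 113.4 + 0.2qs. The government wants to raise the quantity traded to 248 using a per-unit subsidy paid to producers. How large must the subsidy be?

Required subsidy s = 44 per unit

At q = 248, from the demand curve buyers pay pb = 481/3 − (1/6)·248 = 119; from the supply curve sellers need ps = 113.4 + 0.2·248 = 163.
The subsidy must fill the gap: s = ps − pb = 163 − 119 = 44.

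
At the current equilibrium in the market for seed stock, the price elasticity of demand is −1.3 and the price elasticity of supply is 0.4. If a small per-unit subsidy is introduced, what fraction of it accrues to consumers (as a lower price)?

Consumer share = 4/17

For a small subsidy around the equilibrium, the benefit split depends on the relative slopes, which at a point are proportional to the elasticities.
Buyer share = εs/(εs + |εd|) = 0.4/(0.4 + 1.3) = 4/17; seller share = |εd|/(εs + |εd|) = 13/17.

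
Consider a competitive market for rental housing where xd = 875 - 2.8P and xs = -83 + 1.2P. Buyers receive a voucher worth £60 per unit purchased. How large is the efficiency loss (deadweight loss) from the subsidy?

Deadweight loss = £1512

Pre-subsidy: 875 - 2.8P = -83 + 1.2P gives P* = 239.5, x* = 204.4.
With the rebate, buyers effectively pay Pb = Ps − 60, where Ps is the price sellers receive.
Demand in terms of Ps becomes xd = 875 − 2.8(Ps − 60) = 1043 - 2.8Ps. Setting this equal to supply: 1043 - 2.8Ps = -83 + 1.2Ps, so Ps = 281.5.
Buyers pay Pb = 281.5 − 60 = 221.5; x' = -83 + 1.2·281.5 = 254.8.
The subsidy expands output by 254.8 − 204.4 = 50.4 past the efficient level; on those units the gap between marginal cost and willingness to pay runs from 0 up to 60.
DWL = ½ × 60 × 50.4 = 1512.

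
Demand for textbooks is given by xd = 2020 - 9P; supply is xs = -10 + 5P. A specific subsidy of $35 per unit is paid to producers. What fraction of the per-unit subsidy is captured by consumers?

Consumer share = 5/14

Pre-subsidy: 2020 - 9P = -10 + 5P gives P* = 145, x* = 715.
With the subsidy, sellers receive Ps = Pb + 35 for each unit, where Pb is the price buyers pay.
Supply in terms of Pb becomes xs = -10 + 5(Pb + 35) = 165 + 5Pb. Setting this equal to demand: 2020 - 9Pb = 165 + 5Pb, so Pb = 132.5.
Sellers receive Ps = 132.5 + 35 = 167.5; x' = 2020 − 9·132.5 = 827.5.
Buyers' price falls by P* − Pb = 145 − 132.5 = 12.5; sellers' price rises by Ps − P* = 167.5 − 145 = 22.5.
So consumers capture 12.5/35 = 5/14 of each unit of subsidy.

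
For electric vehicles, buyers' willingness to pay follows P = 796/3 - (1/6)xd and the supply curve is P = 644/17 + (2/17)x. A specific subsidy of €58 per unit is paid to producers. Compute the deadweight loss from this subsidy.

Deadweight loss = €5916

Pre-subsidy: 796/3 - (1/6)x = 644/17 + (2/17)x gives x* = 800 and P* = 132.
With the subsidy, sellers receive Ps = Pb + 58 for each unit, where Pb is the price buyers pay.
On the curves, Pb = 796/3 - (1/6)x and Ps = 644/17 + (2/17)x; the wedge Ps − Pb = 58 gives 644/17 + (2/17)x − (796/3 - (1/6)x) = 58, so x' = 1004.
Then Pb = 796/3 − (1/6)·1004 = 98 and Ps = 644/17 + (2/17)·1004 = 156.
The subsidy expands output by 1004 − 800 = 204 past the efficient level; on those units the gap between marginal cost and willingness to pay runs from 0 up to 58.
DWL = ½ × 58 × 204 = 5916.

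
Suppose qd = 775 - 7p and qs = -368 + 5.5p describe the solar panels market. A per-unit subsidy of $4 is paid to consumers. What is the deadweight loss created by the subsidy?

Deadweight loss = $24.64

Pre-subsidy: 775 - 7p = -368 + 5.5p gives p* = 91.44, q* = 134.92.
With the rebate, buyers effectively pay pb = ps − 4, where ps is the price sellers receive.
Demand in terms of ps becomes qd = 775 − 7(ps − 4) = 803 - 7ps. Setting this equal to supply: 803 - 7ps = -368 + 5.5ps, so ps = 93.68.
Buyers pay pb = 93.68 − 4 = 89.68; q' = -368 + 5.5·93.68 = 147.24.
The subsidy expands output by 147.24 − 134.92 = 12.32 past the efficient level; on those units the gap between marginal cost and willingness to pay runs from 0 up to 4.
DWL = ½ × 4 × 12.32 = 24.64.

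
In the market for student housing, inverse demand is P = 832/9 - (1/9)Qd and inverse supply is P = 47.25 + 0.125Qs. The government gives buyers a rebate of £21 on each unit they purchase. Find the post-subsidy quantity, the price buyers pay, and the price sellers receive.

Pre-subsidy: 832/9 - (1/9)Q = 47.25 + 0.125Q gives Q* = 3254/17 and P* = 1210/17.
With the rebate, buyers effectively pay Pb = Ps − 21, where Ps is the price sellers receive.
On the curves, Pb = 832/9 - (1/9)Q and Ps = 47.25 + 0.125Q; the wedge Ps − Pb = 21 gives 47.25 + 0.125Q − (832/9 - (1/9)Q) = 21, so Q' = 4766/17.
Then Pb = 832/9 − (1/9)·(4766/17) = 1042/17 and Ps = 47.25 + 0.125·(4766/17) = 1399/17.

Q' = 4766/17; buyers pay 1042/17; sellers receive 1399/17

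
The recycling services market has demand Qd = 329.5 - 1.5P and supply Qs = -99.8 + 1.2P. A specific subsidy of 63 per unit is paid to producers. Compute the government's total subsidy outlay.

Pre-subsidy: 329.5 - 1.5P = -99.8 + 1.2P gives P* = 159, Q* = 91.
With the subsidy, sellers receive Ps = Pb + 63 for each unit, where Pb is the price buyers pay.
Supply in terms of Pb becomes Qs = -99.8 + 1.2(Pb + 63) = -24.2 + 1.2Pb. Setting this equal to demand: 329.5 - 1.5Pb = -24.2 + 1.2Pb, so Pb = 131.
Sellers receive Ps = 131 + 63 = 194; Q' = 329.5 − 1.5·131 = 133.
Government outlay = subsidy × quantity = 63 × 133 = 8379.

Government cost = 8379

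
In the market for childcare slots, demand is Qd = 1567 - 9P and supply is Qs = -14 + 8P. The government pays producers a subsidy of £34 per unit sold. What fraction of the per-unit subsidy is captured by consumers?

Pre-subsidy: 1567 - 9P = -14 + 8P gives P* = 93, Q* = 730.
With the subsidy, sellers receive Ps = Pb + 34 for each unit, where Pb is the price buyers pay.
Supply in terms of Pb becomes Qs = -14 + 8(Pb + 34) = 258 + 8Pb. Setting this equal to demand: 1567 - 9Pb = 258 + 8Pb, so Pb = 77.
Sellers receive Ps = 77 + 34 = 111; Q' = 1567 − 9·77 = 874.
Buyers' price falls by P* − Pb = 93 − 77 = 16; sellers' price rises by Ps − P* = 111 − 93 = 18.
So consumers capture 16/34 = 8/17 of each unit of subsidy.

Consumer share = 8/17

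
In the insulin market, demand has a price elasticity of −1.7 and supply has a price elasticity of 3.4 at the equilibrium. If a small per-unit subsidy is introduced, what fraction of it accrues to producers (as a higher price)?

For a small subsidy around the equilibrium, the benefit split depends on the relative slopes, which at a point are proportional to the elasticities.
Buyer share = εs/(εs + |εd|) = 3.4/(3.4 + 1.7) = 2/3; seller share = |εd|/(εs + |εd|) = 1/3.
So producers capture 1/3 of the subsidy.

Producer share = 1/3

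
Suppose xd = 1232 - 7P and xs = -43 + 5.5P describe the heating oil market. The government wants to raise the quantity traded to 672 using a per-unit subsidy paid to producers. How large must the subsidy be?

At x = 672, invert demand for the buyer price: Pb = (1232 − 672)/7 = 80; invert supply for the seller price: Ps = (672 − (-43))/5.5 = 130.
The subsidy must fill the gap: s = Ps − Pb = 130 − 80 = 50.

Required subsidy s = 50 per unit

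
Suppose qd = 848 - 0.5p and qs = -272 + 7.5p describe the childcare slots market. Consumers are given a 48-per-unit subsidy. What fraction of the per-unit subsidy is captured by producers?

Pre-subsidy: 848 - 0.5p = -272 + 7.5p gives p* = 140, q* = 778.
With the rebate, buyers effectively pay pb = ps − 48, where ps is the price sellers receive.
Demand in terms of ps becomes qd = 848 − 0.5(ps − 48) = 872 - 0.5ps. Setting this equal to supply: 872 - 0.5ps = -272 + 7.5ps, so ps = 143.
Buyers pay pb = 143 − 48 = 95; q' = -272 + 7.5·143 = 800.5.
Buyers' price falls by p* − pb = 140 − 95 = 45; sellers' price rises by ps − p* = 143 − 140 = 3.
So producers capture 3/48 = 0.0625 of each unit of subsidy.

Producer share = 0.0625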